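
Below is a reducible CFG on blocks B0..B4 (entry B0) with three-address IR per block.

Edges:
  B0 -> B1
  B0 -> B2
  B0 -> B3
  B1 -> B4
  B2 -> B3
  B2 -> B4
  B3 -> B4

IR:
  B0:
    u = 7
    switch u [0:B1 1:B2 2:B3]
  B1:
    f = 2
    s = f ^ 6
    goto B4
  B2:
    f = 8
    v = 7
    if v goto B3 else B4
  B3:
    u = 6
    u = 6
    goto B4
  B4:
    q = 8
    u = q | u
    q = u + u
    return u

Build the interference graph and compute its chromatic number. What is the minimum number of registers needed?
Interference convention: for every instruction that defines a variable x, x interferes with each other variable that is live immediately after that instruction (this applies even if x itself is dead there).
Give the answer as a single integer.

def/use:
  B0: {u} / ∅
  B1: {f,s} / ∅
  B2: {f,v} / ∅
  B3: {u} / ∅
  B4: {q,u} / {u}

Liveness:
  live B0: ∅→{u}
  live B1: {u}→{u}
  live B2: {u}→{u}
  live B3: ∅→{u}
  live B4: {u}→∅

Interference:
  f — {u}
  q — {u}
  s — {u}
  u — {f,q,s,v}
  v — {u}

Chromatic number:
  {f,u} pairwise interfere (2-clique) ⇒ χ ≥ 2
  2-colouring: r0={u}  r1={f,q,s,v}
  χ = 2

Answer: 2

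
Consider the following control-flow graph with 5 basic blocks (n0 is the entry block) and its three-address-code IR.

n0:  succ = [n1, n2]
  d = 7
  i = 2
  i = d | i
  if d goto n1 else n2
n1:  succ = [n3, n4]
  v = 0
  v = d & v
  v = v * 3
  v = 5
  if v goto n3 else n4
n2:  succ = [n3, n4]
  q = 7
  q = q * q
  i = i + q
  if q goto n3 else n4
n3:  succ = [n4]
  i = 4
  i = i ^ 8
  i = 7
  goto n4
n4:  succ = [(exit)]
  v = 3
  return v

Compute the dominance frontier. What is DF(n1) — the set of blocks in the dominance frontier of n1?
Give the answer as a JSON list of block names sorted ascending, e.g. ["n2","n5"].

Answer: ["n3", "n4"]

Working:
idom tree: n1←n0 n2←n0 n3←n0 n4←n0
Join-block Dom:
  n3: preds {n1,n2}: {n0,n1} ∩ {n0,n2} = {n0}; idom=n0
  n4: preds {n1,n2,n3}: {n0,n1} ∩ {n0,n2} ∩ {n0,n3} = {n0}; idom=n0

DF derivation:
  join n3 pred n1: n1 stop@n0
  join n3 pred n2: n2 stop@n0
  join n4 pred n1: n1 stop@n0
  join n4 pred n2: n2 stop@n0
  join n4 pred n3: n3 stop@n0
  n0 → ∅
  n1 → {n3,n4}
  n2 → {n3,n4}
  n3 → {n4}
  n4 → ∅

DF(n1) = ["n3", "n4"]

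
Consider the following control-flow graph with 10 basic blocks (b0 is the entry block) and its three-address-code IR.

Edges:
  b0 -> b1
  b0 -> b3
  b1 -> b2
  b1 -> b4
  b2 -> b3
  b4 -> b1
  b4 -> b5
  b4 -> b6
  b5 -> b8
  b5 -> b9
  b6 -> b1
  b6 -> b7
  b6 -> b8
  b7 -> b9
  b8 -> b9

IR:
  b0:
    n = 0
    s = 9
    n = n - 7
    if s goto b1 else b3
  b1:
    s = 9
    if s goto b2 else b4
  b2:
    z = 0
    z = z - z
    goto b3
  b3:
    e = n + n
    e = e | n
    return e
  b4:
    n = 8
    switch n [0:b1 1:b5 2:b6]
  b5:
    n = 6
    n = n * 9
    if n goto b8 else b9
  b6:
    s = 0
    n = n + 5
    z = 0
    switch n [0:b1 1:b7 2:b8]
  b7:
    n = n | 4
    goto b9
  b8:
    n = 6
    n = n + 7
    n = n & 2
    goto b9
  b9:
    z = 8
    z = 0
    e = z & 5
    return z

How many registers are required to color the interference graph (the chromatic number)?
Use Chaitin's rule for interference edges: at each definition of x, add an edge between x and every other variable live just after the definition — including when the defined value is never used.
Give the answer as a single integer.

Answer: 3

Analysis:
Per-block:
  b0: def={n,s} ue=∅
  b1: def={s} ue=∅
  b2: def={z} ue=∅
  b3: def={e} ue={n}
  b4: def={n} ue=∅
  b5: def={n} ue=∅
  b6: def={n,s,z} ue={n}
  b7: def={n} ue={n}
  b8: def={n} ue=∅
  b9: def={e,z} ue=∅

Liveness:
  b0: in=∅ out={n}
  b1: in={n} out={n}
  b2: in={n} out={n}
  b3: in={n} out=∅
  b4: in=∅ out={n}
  b5: in=∅ out=∅
  b6: in={n} out={n}
  b7: in={n} out=∅
  b8: in=∅ out=∅
  b9: in=∅ out=∅

Interfere edges:
  e: {n,z}
  n: {e,s,z}
  s: {n}
  z: {e,n}

Registers:
  clique {e,n,z} ⇒ need ≥ 3
  assign e→r1 n→r0 s→r1 z→r2 — no edge inside a register ⇒ χ ≤ 3
  χ = 3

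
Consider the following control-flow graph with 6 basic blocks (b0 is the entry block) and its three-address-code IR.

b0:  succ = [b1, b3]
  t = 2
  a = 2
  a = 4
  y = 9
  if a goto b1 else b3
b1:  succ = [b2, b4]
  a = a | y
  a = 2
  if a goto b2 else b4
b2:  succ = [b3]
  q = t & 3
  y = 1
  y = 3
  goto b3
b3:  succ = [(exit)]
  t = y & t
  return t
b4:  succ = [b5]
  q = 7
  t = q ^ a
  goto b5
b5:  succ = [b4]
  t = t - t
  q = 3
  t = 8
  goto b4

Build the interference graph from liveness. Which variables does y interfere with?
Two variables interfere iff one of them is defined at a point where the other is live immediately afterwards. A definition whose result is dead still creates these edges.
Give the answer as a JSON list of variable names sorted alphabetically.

def/use:
  b0: def={a,t,y} ue=∅
  b1: def={a} ue={a,y}
  b2: def={q,y} ue={t}
  b3: def={t} ue={t,y}
  b4: def={q,t} ue={a}
  b5: def={q,t} ue={t}

Liveness:
  b0 li=∅ lo={a,t,y}
  b1 li={a,t,y} lo={a,t}
  b2 li={t} lo={t,y}
  b3 li={t,y} lo=∅
  b4 li={a} lo={a,t}
  b5 li={a,t} lo={a}

Interfere edges:
  a: {q,t,y}
  q: {a,t}
  t: {a,q,y}
  y: {a,t}

N(y) = ["a", "t"]

Answer: ["a", "t"]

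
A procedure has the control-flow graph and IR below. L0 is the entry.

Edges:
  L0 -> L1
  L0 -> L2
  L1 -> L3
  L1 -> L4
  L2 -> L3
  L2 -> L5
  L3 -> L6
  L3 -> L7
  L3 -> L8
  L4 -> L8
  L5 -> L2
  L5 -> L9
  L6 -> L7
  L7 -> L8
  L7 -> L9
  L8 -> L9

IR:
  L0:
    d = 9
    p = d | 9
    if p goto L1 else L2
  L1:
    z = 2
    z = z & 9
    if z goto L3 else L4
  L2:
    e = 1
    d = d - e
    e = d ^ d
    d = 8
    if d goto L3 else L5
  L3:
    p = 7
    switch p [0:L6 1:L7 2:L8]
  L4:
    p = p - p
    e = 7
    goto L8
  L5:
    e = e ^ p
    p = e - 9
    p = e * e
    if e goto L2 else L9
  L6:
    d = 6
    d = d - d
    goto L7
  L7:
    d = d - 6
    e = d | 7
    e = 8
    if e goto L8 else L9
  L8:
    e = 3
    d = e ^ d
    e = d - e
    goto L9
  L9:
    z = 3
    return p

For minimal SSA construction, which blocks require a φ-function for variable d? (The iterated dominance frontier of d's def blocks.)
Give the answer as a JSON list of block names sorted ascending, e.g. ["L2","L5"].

Answer: ["L2", "L3", "L7", "L8", "L9"]

Analysis:
idom tree: L1←L0 L2←L0 L3←L0 L4←L1 L5←L2 L6←L3 L7←L3 L8←L0 L9←L0
Dom at joins:
  L2: preds {L0,L5}: {L0} ∩ {L0,L2,L5} = {L0}; idom=L0
  L3: preds {L1,L2}: {L0,L1} ∩ {L0,L2} = {L0}; idom=L0
  L7: preds {L3,L6}: {L0,L3} ∩ {L0,L3,L6} = {L0,L3}; idom=L3
  L8: preds {L3,L4,L7}: {L0,L3} ∩ {L0,L1,L4} ∩ {L0,L3,L7} = {L0}; idom=L0
  L9: preds {L5,L7,L8}: {L0,L2,L5} ∩ {L0,L3,L7} ∩ {L0,L8} = {L0}; idom=L0

DF derivation:
  join L2 pred L0: · stop@L0
  join L2 pred L5: L5→L2 stop@L0
  join L3 pred L1: L1 stop@L0
  join L3 pred L2: L2 stop@L0
  join L7 pred L3: · stop@L3
  join L7 pred L6: L6 stop@L3
  join L8 pred L3: L3 stop@L0
  join L8 pred L4: L4→L1 stop@L0
  join L8 pred L7: L7→L3 stop@L0
  join L9 pred L5: L5→L2 stop@L0
  join L9 pred L7: L7→L3 stop@L0
  join L9 pred L8: L8 stop@L0
  L0: DF=∅
  L1: DF={L3,L8}
  L2: DF={L2,L3,L9}
  L3: DF={L8,L9}
  L4: DF={L8}
  L5: DF={L2,L9}
  L6: DF={L7}
  L7: DF={L8,L9}
  L8: DF={L9}
  L9: DF=∅

φ for d: defs {L0,L2,L6,L7,L8}
  DF⁺ = {L2,L3,L7,L8,L9}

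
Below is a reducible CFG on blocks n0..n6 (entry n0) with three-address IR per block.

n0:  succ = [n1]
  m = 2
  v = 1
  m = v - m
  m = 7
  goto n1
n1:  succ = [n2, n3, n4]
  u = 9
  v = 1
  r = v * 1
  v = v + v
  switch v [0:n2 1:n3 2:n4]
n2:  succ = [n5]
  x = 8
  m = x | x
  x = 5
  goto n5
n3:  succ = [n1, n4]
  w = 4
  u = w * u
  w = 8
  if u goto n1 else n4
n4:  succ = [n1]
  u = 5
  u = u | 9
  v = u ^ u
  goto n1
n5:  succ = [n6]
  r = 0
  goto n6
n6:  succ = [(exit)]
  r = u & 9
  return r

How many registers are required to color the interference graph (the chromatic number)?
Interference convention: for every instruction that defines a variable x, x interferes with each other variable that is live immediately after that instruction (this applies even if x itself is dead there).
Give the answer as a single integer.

def/use:
  n0: def={m,v} ue=∅
  n1: def={r,u,v} ue=∅
  n2: def={m,x} ue=∅
  n3: def={u,w} ue={u}
  n4: def={u,v} ue=∅
  n5: def={r} ue=∅
  n6: def={r} ue={u}

Liveness:
  n0 li=∅ lo=∅
  n1 li=∅ lo={u}
  n2 li={u} lo={u}
  n3 li={u} lo=∅
  n4 li=∅ lo=∅
  n5 li={u} lo={u}
  n6 li={u} lo=∅

Interfere edges:
  m↔{u,v}
  r↔{u,v}
  u↔{m,r,v,w,x}
  v↔{m,r,u}
  w↔{u}
  x↔{u}

Chromatic number:
  {m,u,v} pairwise interfere (3-clique) ⇒ χ ≥ 3
  3-colouring: c0={u}  c1={v,w,x}  c2={m,r}
  χ = 3

Answer: 3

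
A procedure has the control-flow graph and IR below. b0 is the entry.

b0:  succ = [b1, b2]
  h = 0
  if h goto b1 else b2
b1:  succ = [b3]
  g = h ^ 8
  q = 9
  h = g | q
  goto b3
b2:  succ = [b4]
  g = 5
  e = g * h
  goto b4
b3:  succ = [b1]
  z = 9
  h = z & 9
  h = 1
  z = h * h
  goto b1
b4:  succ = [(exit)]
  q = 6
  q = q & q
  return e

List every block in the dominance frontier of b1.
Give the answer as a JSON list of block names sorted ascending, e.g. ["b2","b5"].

Answer: ["b1"]

Analysis:
idom tree: b1←b0 b2←b0 b3←b1 b4←b2
Join-block Dom:
  b1: preds {b0,b3}: {b0} ∩ {b0,b1,b3} = {b0}; idom=b0

Frontier:
  join b1 pred b0: · stop@b0
  join b1 pred b3: b3→b1 stop@b0
  b0: DF=∅
  b1: DF={b1}
  b2: DF=∅
  b3: DF={b1}
  b4: DF=∅

DF(b1) = ["b1"]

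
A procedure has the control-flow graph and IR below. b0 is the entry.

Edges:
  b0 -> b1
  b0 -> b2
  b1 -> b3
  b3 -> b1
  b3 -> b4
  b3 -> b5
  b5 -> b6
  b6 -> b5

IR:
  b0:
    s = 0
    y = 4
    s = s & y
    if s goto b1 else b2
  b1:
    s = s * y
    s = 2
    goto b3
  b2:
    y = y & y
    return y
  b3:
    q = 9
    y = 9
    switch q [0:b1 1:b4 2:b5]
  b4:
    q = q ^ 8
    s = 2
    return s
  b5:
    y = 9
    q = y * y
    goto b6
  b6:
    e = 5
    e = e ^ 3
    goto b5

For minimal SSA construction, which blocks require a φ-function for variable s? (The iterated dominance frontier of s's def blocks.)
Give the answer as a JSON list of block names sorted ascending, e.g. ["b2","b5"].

idom tree: b1←b0 b2←b0 b3←b1 b4←b3 b5←b3 b6←b5
Dom∩ at merges:
  b1: preds {b0,b3}: {b0} ∩ {b0,b1,b3} = {b0}; idom=b0
  b5: preds {b3,b6}: {b0,b1,b3} ∩ {b0,b1,b3,b5,b6} = {b0,b1,b3}; idom=b3

DF derivation:
  b1←b0: walk · to b0
  b1←b3: walk b3→b1 to b0
  b5←b3: walk · to b3
  b5←b6: walk b6→b5 to b3
  DF(b0)=∅
  DF(b1)={b1}
  DF(b2)=∅
  DF(b3)={b1}
  DF(b4)=∅
  DF(b5)={b5}
  DF(b6)={b5}

φ for s: defs {b0,b1,b4}
  DF⁺ = {b1}

Answer: ["b1"]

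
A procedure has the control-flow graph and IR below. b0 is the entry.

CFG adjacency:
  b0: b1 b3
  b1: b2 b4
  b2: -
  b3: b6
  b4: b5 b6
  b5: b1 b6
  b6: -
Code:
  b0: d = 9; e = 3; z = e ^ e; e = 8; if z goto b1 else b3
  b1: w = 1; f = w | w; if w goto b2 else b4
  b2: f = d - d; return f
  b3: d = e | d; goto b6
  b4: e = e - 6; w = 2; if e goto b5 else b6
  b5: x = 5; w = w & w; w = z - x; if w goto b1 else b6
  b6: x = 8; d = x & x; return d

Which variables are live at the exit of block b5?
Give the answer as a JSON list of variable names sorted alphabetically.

Answer: ["d", "e", "z"]

Analysis:
Per-block:
  b0: def={d,e,z} ue=∅
  b1: def={f,w} ue=∅
  b2: def={f} ue={d}
  b3: def={d} ue={d,e}
  b4: def={e,w} ue={e}
  b5: def={w,x} ue={w,z}
  b6: def={d,x} ue=∅

Backward fixpoint:
  b0 li=∅ lo={d,e,z}
  b1 li={d,e,z} lo={d,e,z}
  b2 li={d} lo=∅
  b3 li={d,e} lo=∅
  b4 li={d,e,z} lo={d,e,w,z}
  b5 li={d,e,w,z} lo={d,e,z}
  b6 li=∅ lo=∅

live-out(b5) = ["d", "e", "z"]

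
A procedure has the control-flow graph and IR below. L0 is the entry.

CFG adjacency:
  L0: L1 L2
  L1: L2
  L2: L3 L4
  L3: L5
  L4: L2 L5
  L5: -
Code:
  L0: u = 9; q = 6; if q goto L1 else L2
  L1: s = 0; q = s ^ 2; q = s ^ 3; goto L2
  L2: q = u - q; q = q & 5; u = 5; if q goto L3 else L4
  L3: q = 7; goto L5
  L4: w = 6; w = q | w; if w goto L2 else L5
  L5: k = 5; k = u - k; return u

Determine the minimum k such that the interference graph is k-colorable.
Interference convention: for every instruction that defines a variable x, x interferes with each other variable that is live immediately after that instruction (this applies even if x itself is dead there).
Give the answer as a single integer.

Answer: 3

Working:
Block summaries:
  L0 def {q,u} use ∅
  L1 def {q,s} use ∅
  L2 def {q,u} use {q,u}
  L3 def {q} use ∅
  L4 def {w} use {q}
  L5 def {k} use {u}

Liveness:
  live L0: ∅→{q,u}
  live L1: {u}→{q,u}
  live L2: {q,u}→{q,u}
  live L3: {u}→{u}
  live L4: {q,u}→{q,u}
  live L5: {u}→∅

Interference:
  k — {u}
  q — {s,u,w}
  s — {q,u}
  u — {k,q,s,w}
  w — {q,u}

Registers:
  {q,s,u} pairwise interfere (3-clique) ⇒ χ ≥ 3
  3-colouring: r0={u}  r1={k,q}  r2={s,w}
  χ = 3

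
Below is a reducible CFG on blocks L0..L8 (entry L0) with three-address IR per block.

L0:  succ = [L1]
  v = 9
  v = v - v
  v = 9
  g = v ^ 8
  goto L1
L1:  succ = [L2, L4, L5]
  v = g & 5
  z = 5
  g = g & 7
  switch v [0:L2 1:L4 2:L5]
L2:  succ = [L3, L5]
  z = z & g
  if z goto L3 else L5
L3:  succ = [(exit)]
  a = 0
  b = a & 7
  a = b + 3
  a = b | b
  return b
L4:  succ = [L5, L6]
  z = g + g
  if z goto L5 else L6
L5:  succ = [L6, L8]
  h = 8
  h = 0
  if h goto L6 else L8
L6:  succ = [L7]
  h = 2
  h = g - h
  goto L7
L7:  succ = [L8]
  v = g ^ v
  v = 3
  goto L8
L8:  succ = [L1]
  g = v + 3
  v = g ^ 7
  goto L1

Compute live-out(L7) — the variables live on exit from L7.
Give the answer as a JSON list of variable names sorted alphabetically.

Answer: ["v"]

Derivation:
def/use:
  L0 def {g,v} use ∅
  L1 def {g,v,z} use {g}
  L2 def {z} use {g,z}
  L3 def {a,b} use ∅
  L4 def {z} use {g}
  L5 def {h} use ∅
  L6 def {h} use {g}
  L7 def {v} use {g,v}
  L8 def {g,v} use {v}

Backward fixpoint:
  L0: in=∅ out={g}
  L1: in={g} out={g,v,z}
  L2: in={g,v,z} out={g,v}
  L3: in=∅ out=∅
  L4: in={g,v} out={g,v}
  L5: in={g,v} out={g,v}
  L6: in={g,v} out={g,v}
  L7: in={g,v} out={v}
  L8: in={v} out={g}

live-out(L7) = ["v"]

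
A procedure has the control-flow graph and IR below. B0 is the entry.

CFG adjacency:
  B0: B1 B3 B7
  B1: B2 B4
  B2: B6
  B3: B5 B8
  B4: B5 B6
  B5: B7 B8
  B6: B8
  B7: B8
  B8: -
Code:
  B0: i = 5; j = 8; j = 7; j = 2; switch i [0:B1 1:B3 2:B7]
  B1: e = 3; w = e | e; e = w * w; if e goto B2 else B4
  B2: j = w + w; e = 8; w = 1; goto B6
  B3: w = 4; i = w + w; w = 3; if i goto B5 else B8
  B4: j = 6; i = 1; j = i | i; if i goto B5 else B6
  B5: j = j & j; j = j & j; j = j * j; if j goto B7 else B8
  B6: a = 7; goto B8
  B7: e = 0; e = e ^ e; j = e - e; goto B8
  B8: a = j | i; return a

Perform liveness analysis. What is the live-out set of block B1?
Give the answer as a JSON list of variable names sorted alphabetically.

Answer: ["i", "w"]

Working:
def/use:
  B0 def {i,j} use ∅
  B1 def {e,w} use ∅
  B2 def {e,j,w} use {w}
  B3 def {i,w} use ∅
  B4 def {i,j} use ∅
  B5 def {j} use {j}
  B6 def {a} use ∅
  B7 def {e,j} use ∅
  B8 def {a} use {i,j}

Live sets:
  B0: in=∅ out={i,j}
  B1: in={i} out={i,w}
  B2: in={i,w} out={i,j}
  B3: in={j} out={i,j}
  B4: in=∅ out={i,j}
  B5: in={i,j} out={i,j}
  B6: in={i,j} out={i,j}
  B7: in={i} out={i,j}
  B8: in={i,j} out=∅

live-out(B1) = ["i", "w"]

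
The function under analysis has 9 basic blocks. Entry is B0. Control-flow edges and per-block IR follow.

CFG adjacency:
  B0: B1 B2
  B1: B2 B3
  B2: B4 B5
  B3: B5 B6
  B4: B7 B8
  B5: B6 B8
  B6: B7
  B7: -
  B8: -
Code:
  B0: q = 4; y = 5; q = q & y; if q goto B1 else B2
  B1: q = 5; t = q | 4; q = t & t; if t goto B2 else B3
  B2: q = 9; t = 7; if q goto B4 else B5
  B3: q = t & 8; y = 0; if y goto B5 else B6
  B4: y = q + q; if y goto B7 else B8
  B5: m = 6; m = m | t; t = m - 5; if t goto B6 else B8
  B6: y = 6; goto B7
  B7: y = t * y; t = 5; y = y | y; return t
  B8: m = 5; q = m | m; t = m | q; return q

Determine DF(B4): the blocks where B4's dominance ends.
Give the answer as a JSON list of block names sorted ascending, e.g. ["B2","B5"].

Answer: ["B7", "B8"]

Analysis:
idom tree: B1←B0 B2←B0 B3←B1 B4←B2 B5←B0 B6←B0 B7←B0 B8←B0
Dom∩ at merges:
  B2: preds {B0,B1}: {B0} ∩ {B0,B1} = {B0}; idom=B0
  B5: preds {B2,B3}: {B0,B2} ∩ {B0,B1,B3} = {B0}; idom=B0
  B6: preds {B3,B5}: {B0,B1,B3} ∩ {B0,B5} = {B0}; idom=B0
  B7: preds {B4,B6}: {B0,B2,B4} ∩ {B0,B6} = {B0}; idom=B0
  B8: preds {B4,B5}: {B0,B2,B4} ∩ {B0,B5} = {B0}; idom=B0

DF derivation:
  join B2 pred B0: · stop@B0
  join B2 pred B1: B1 stop@B0
  join B5 pred B2: B2 stop@B0
  join B5 pred B3: B3→B1 stop@B0
  join B6 pred B3: B3→B1 stop@B0
  join B6 pred B5: B5 stop@B0
  join B7 pred B4: B4→B2 stop@B0
  join B7 pred B6: B6 stop@B0
  join B8 pred B4: B4→B2 stop@B0
  join B8 pred B5: B5 stop@B0
  DF(B0)=∅
  DF(B1)={B2,B5,B6}
  DF(B2)={B5,B7,B8}
  DF(B3)={B5,B6}
  DF(B4)={B7,B8}
  DF(B5)={B6,B8}
  DF(B6)={B7}
  DF(B7)=∅
  DF(B8)=∅

DF(B4) = ["B7", "B8"]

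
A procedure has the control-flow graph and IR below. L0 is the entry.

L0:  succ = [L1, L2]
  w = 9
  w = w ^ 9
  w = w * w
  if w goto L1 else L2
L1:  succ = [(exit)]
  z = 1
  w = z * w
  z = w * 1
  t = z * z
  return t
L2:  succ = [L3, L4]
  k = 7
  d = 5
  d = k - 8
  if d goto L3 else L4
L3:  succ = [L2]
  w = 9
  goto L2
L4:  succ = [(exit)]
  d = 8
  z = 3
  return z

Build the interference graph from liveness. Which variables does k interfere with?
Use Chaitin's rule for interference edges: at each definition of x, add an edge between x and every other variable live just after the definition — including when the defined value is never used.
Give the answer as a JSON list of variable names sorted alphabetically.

Answer: ["d"]

Working:
def/use:
  L0: def={w} ue=∅
  L1: def={t,w,z} ue={w}
  L2: def={d,k} ue=∅
  L3: def={w} ue=∅
  L4: def={d,z} ue=∅

Backward fixpoint:
  L0: in=∅ out={w}
  L1: in={w} out=∅
  L2: in=∅ out=∅
  L3: in=∅ out=∅
  L4: in=∅ out=∅

Interference:
  d — {k}
  k — {d}
  t — ∅
  w — {z}
  z — {w}

N(k) = ["d"]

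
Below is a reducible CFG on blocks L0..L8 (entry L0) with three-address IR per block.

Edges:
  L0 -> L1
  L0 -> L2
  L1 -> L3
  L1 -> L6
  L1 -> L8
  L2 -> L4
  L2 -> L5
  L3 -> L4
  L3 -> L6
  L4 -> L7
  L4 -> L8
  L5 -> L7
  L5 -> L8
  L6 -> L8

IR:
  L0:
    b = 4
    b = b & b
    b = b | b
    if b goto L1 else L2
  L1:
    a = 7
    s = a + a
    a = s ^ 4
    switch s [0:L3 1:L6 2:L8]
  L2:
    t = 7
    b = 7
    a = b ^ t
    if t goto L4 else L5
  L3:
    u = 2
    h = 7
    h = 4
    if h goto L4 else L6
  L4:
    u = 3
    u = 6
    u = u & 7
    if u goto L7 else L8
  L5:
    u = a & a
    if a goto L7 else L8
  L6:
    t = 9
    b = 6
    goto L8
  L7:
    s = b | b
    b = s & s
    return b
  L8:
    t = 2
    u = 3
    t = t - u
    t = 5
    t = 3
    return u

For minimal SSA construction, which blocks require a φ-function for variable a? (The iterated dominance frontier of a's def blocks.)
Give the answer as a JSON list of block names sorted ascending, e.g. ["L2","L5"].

idom tree: L1←L0 L2←L0 L3←L1 L4←L0 L5←L2 L6←L1 L7←L0 L8←L0
Join-block Dom:
  L4: preds {L2,L3}: {L0,L2} ∩ {L0,L1,L3} = {L0}; idom=L0
  L6: preds {L1,L3}: {L0,L1} ∩ {L0,L1,L3} = {L0,L1}; idom=L1
  L7: preds {L4,L5}: {L0,L4} ∩ {L0,L2,L5} = {L0}; idom=L0
  L8: preds {L1,L4,L5,L6}: {L0,L1} ∩ {L0,L4} ∩ {L0,L2,L5} ∩ {L0,L1,L6} = {L0}; idom=L0

DF derivation:
  L4←L2: walk L2 to L0
  L4←L3: walk L3→L1 to L0
  L6←L1: walk · to L1
  L6←L3: walk L3 to L1
  L7←L4: walk L4 to L0
  L7←L5: walk L5→L2 to L0
  L8←L1: walk L1 to L0
  L8←L4: walk L4 to L0
  L8←L5: walk L5→L2 to L0
  L8←L6: walk L6→L1 to L0
  L0: DF=∅
  L1: DF={L4,L8}
  L2: DF={L4,L7,L8}
  L3: DF={L4,L6}
  L4: DF={L7,L8}
  L5: DF={L7,L8}
  L6: DF={L8}
  L7: DF=∅
  L8: DF=∅

φ for a: defs {L1,L2}
  DF⁺ = {L4,L7,L8}

Answer: ["L4", "L7", "L8"]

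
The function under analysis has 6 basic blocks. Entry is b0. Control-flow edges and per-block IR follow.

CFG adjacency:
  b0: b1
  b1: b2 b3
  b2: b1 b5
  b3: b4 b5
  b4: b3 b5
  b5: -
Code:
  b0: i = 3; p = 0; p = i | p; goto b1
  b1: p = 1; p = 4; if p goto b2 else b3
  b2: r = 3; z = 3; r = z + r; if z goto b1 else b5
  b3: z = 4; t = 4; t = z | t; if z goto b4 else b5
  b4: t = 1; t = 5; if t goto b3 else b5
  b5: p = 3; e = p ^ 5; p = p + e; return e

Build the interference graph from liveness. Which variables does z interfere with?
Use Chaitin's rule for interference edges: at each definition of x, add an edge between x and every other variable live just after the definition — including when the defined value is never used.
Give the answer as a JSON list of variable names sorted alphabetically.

Answer: ["r", "t"]

Working:
Block summaries:
  b0 def {i,p} use ∅
  b1 def {p} use ∅
  b2 def {r,z} use ∅
  b3 def {t,z} use ∅
  b4 def {t} use ∅
  b5 def {e,p} use ∅

Backward fixpoint:
  b0 li=∅ lo=∅
  b1 li=∅ lo=∅
  b2 li=∅ lo=∅
  b3 li=∅ lo=∅
  b4 li=∅ lo=∅
  b5 li=∅ lo=∅

Interfere edges:
  e: {p}
  i: {p}
  p: {e,i}
  r: {z}
  t: {z}
  z: {r,t}

N(z) = ["r", "t"]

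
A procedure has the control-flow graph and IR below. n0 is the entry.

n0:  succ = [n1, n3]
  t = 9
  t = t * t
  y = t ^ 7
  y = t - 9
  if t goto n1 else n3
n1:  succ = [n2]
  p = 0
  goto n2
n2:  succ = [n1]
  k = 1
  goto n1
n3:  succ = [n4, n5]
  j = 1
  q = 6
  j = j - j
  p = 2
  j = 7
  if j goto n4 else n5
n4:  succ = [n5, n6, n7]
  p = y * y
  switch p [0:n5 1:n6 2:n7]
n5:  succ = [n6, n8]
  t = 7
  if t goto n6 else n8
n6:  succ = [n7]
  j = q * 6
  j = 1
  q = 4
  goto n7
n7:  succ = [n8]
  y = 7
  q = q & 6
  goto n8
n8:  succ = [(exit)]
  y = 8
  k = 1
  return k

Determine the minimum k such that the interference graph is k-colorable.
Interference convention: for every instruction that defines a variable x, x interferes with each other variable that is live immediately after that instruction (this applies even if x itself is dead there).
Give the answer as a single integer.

Answer: 3

Derivation:
Per-block:
  n0: {t,y} / ∅
  n1: {p} / ∅
  n2: {k} / ∅
  n3: {j,p,q} / ∅
  n4: {p} / {y}
  n5: {t} / ∅
  n6: {j,q} / {q}
  n7: {q,y} / {q}
  n8: {k,y} / ∅

Backward fixpoint:
  live n0: ∅→{y}
  live n1: ∅→∅
  live n2: ∅→∅
  live n3: {y}→{q,y}
  live n4: {q,y}→{q}
  live n5: {q}→{q}
  live n6: {q}→{q}
  live n7: {q}→∅
  live n8: ∅→∅

Conflict graph:
  j — {q,y}
  k — ∅
  p — {q,y}
  q — {j,p,t,y}
  t — {q,y}
  y — {j,p,q,t}

Registers:
  {j,q,y} pairwise interfere (3-clique) ⇒ χ ≥ 3
  3-colouring: r0={k,q}  r1={y}  r2={j,p,t}
  χ = 3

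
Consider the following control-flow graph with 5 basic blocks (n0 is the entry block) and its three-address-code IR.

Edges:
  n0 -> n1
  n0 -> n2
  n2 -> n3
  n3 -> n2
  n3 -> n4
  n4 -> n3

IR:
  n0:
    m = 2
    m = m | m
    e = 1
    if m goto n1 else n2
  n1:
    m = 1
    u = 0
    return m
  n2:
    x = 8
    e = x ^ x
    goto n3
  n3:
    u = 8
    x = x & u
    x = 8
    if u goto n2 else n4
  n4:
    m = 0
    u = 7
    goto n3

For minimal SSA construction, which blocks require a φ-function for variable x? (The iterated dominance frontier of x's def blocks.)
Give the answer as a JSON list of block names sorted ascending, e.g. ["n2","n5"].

idom tree: n1←n0 n2←n0 n3←n2 n4←n3
Dom at joins:
  n2: preds {n0,n3}: {n0} ∩ {n0,n2,n3} = {n0}; idom=n0
  n3: preds {n2,n4}: {n0,n2} ∩ {n0,n2,n3,n4} = {n0,n2}; idom=n2

DF derivation:
  n2←n0: walk · to n0
  n2←n3: walk n3→n2 to n0
  n3←n2: walk · to n2
  n3←n4: walk n4→n3 to n2
  DF(n0)=∅
  DF(n1)=∅
  DF(n2)={n2}
  DF(n3)={n2,n3}
  DF(n4)={n3}

φ for x: defs {n2,n3}
  DF⁺ = {n2,n3}

Answer: ["n2", "n3"]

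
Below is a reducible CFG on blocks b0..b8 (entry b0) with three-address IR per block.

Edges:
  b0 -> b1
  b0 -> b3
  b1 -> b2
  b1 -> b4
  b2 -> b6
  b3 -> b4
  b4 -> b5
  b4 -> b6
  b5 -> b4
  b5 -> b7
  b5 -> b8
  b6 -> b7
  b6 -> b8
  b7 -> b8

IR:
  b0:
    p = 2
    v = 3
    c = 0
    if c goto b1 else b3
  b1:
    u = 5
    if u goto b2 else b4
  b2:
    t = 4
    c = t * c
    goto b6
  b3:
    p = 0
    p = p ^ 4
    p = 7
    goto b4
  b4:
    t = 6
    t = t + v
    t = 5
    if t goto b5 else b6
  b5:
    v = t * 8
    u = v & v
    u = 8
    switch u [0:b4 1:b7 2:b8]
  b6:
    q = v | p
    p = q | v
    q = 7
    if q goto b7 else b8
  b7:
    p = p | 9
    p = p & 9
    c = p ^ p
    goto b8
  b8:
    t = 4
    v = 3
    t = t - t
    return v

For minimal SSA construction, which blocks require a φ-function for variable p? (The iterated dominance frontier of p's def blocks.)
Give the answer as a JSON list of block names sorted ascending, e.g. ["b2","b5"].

idom tree: b1←b0 b2←b1 b3←b0 b4←b0 b5←b4 b6←b0 b7←b0 b8←b0
Dom∩ at merges:
  b4: preds {b1,b3,b5}: {b0,b1} ∩ {b0,b3} ∩ {b0,b4,b5} = {b0}; idom=b0
  b6: preds {b2,b4}: {b0,b1,b2} ∩ {b0,b4} = {b0}; idom=b0
  b7: preds {b5,b6}: {b0,b4,b5} ∩ {b0,b6} = {b0}; idom=b0
  b8: preds {b5,b6,b7}: {b0,b4,b5} ∩ {b0,b6} ∩ {b0,b7} = {b0}; idom=b0

DF derivation:
  b4←b1: walk b1 to b0
  b4←b3: walk b3 to b0
  b4←b5: walk b5→b4 to b0
  b6←b2: walk b2→b1 to b0
  b6←b4: walk b4 to b0
  b7←b5: walk b5→b4 to b0
  b7←b6: walk b6 to b0
  b8←b5: walk b5→b4 to b0
  b8←b6: walk b6 to b0
  b8←b7: walk b7 to b0
  b0: DF=∅
  b1: DF={b4,b6}
  b2: DF={b6}
  b3: DF={b4}
  b4: DF={b4,b6,b7,b8}
  b5: DF={b4,b7,b8}
  b6: DF={b7,b8}
  b7: DF={b8}
  b8: DF=∅

φ for p: defs {b0,b3,b6,b7}
  DF⁺ = {b4,b6,b7,b8}

Answer: ["b4", "b6", "b7", "b8"]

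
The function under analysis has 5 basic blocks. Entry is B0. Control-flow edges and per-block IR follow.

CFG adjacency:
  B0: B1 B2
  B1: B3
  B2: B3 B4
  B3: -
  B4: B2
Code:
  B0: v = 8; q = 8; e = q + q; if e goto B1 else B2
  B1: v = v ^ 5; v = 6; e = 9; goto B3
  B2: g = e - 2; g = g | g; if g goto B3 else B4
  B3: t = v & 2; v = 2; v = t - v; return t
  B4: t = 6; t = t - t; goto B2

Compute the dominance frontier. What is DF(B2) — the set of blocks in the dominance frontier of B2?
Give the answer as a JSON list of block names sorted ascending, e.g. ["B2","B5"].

idom tree: B1←B0 B2←B0 B3←B0 B4←B2
Dom at joins:
  B2: preds {B0,B4}: {B0} ∩ {B0,B2,B4} = {B0}; idom=B0
  B3: preds {B1,B2}: {B0,B1} ∩ {B0,B2} = {B0}; idom=B0

DF derivation:
  join B2 pred B0: · stop@B0
  join B2 pred B4: B4→B2 stop@B0
  join B3 pred B1: B1 stop@B0
  join B3 pred B2: B2 stop@B0
  B0 → ∅
  B1 → {B3}
  B2 → {B2,B3}
  B3 → ∅
  B4 → {B2}

DF(B2) = ["B2", "B3"]

Answer: ["B2", "B3"]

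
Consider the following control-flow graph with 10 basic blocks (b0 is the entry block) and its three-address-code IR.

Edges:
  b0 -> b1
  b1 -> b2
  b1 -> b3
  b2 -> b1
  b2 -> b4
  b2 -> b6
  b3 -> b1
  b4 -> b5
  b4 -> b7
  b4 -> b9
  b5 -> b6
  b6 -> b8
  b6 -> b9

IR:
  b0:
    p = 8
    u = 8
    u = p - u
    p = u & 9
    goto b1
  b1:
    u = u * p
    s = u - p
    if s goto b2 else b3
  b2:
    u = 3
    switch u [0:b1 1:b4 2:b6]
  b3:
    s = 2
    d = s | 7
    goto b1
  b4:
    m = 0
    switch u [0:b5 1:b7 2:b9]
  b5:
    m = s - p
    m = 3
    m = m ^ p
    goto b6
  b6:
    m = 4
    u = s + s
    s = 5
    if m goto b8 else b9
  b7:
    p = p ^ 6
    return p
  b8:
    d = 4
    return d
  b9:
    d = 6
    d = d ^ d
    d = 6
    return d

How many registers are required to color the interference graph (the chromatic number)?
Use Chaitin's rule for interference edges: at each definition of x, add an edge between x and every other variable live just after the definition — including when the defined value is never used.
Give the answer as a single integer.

Per-block:
  b0: {p,u} / ∅
  b1: {s,u} / {p,u}
  b2: {u} / ∅
  b3: {d,s} / ∅
  b4: {m} / {u}
  b5: {m} / {p,s}
  b6: {m,s,u} / {s}
  b7: {p} / {p}
  b8: {d} / ∅
  b9: {d} / ∅

Liveness:
  b0 li=∅ lo={p,u}
  b1 li={p,u} lo={p,s,u}
  b2 li={p,s} lo={p,s,u}
  b3 li={p,u} lo={p,u}
  b4 li={p,s,u} lo={p,s}
  b5 li={p,s} lo={s}
  b6 li={s} lo=∅
  b7 li={p} lo=∅
  b8 li=∅ lo=∅
  b9 li=∅ lo=∅

Conflict graph:
  d↔{p,u}
  m↔{p,s,u}
  p↔{d,m,s,u}
  s↔{m,p,u}
  u↔{d,m,p,s}

Colouring:
  clique {m,p,s,u} ⇒ need ≥ 4
  assign d→c2 m→c2 p→c0 s→c3 u→c1 — no edge inside a register ⇒ χ ≤ 4
  χ = 4

Answer: 4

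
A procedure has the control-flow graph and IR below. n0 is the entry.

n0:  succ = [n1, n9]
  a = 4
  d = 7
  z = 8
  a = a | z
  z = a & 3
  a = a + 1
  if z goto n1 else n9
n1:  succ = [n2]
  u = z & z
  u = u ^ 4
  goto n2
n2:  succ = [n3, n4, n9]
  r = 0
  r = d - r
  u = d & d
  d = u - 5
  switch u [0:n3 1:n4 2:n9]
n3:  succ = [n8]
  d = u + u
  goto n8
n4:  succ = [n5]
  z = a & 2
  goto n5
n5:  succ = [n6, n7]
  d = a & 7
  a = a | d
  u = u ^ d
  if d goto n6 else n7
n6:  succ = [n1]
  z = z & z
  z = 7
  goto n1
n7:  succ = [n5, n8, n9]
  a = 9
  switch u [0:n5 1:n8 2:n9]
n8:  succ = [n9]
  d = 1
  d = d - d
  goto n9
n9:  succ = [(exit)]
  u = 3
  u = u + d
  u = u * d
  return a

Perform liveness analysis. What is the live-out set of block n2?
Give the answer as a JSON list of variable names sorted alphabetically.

Block summaries:
  n0 def {a,d,z} use ∅
  n1 def {u} use {z}
  n2 def {d,r,u} use {d}
  n3 def {d} use {u}
  n4 def {z} use {a}
  n5 def {a,d,u} use {a,u}
  n6 def {z} use {z}
  n7 def {a} use {u}
  n8 def {d} use ∅
  n9 def {u} use {a,d}

Backward fixpoint:
  live n0: ∅→{a,d,z}
  live n1: {a,d,z}→{a,d}
  live n2: {a,d}→{a,d,u}
  live n3: {a,u}→{a}
  live n4: {a,u}→{a,u,z}
  live n5: {a,u,z}→{a,d,u,z}
  live n6: {a,d,z}→{a,d,z}
  live n7: {d,u,z}→{a,d,u,z}
  live n8: {a}→{a,d}
  live n9: {a,d}→∅

live-out(n2) = ["a", "d", "u"]

Answer: ["a", "d", "u"]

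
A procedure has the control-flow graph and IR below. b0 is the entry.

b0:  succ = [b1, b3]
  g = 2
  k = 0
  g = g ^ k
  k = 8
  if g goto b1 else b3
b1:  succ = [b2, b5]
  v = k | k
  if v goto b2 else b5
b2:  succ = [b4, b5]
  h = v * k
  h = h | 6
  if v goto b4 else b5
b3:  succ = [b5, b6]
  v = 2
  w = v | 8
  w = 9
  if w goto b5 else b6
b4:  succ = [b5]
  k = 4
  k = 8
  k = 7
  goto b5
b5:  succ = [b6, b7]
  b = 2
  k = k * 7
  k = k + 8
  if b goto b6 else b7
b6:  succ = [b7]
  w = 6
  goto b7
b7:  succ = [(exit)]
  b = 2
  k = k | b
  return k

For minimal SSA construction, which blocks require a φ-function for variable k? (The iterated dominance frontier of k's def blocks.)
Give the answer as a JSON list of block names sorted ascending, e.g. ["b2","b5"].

idom tree: b1←b0 b2←b1 b3←b0 b4←b2 b5←b0 b6←b0 b7←b0
Join-block Dom:
  b5: preds {b1,b2,b3,b4}: {b0,b1} ∩ {b0,b1,b2} ∩ {b0,b3} ∩ {b0,b1,b2,b4} = {b0}; idom=b0
  b6: preds {b3,b5}: {b0,b3} ∩ {b0,b5} = {b0}; idom=b0
  b7: preds {b5,b6}: {b0,b5} ∩ {b0,b6} = {b0}; idom=b0

DF derivation:
  b5←b1: walk b1 to b0
  b5←b2: walk b2→b1 to b0
  b5←b3: walk b3 to b0
  b5←b4: walk b4→b2→b1 to b0
  b6←b3: walk b3 to b0
  b6←b5: walk b5 to b0
  b7←b5: walk b5 to b0
  b7←b6: walk b6 to b0
  b0 → ∅
  b1 → {b5}
  b2 → {b5}
  b3 → {b5,b6}
  b4 → {b5}
  b5 → {b6,b7}
  b6 → {b7}
  b7 → ∅

φ for k: defs {b0,b4,b5,b7}
  DF⁺ = {b5,b6,b7}

Answer: ["b5", "b6", "b7"]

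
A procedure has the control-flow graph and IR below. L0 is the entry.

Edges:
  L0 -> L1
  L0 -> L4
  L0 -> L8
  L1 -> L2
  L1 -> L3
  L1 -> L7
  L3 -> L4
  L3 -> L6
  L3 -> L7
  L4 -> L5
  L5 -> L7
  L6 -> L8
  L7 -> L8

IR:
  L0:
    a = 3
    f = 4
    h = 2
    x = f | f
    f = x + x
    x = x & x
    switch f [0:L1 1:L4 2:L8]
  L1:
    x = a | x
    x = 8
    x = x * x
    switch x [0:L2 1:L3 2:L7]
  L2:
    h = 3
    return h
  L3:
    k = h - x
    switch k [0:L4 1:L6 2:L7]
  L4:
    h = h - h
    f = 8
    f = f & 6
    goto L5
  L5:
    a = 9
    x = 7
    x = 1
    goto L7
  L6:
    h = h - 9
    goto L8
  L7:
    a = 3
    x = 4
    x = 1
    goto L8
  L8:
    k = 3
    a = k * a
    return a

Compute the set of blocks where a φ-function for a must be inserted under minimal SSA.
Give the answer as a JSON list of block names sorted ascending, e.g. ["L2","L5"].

idom tree: L1←L0 L2←L1 L3←L1 L4←L0 L5←L4 L6←L3 L7←L0 L8←L0
Join-block Dom:
  L4: preds {L0,L3}: {L0} ∩ {L0,L1,L3} = {L0}; idom=L0
  L7: preds {L1,L3,L5}: {L0,L1} ∩ {L0,L1,L3} ∩ {L0,L4,L5} = {L0}; idom=L0
  L8: preds {L0,L6,L7}: {L0} ∩ {L0,L1,L3,L6} ∩ {L0,L7} = {L0}; idom=L0

DF derivation:
  join L4 pred L0: · stop@L0
  join L4 pred L3: L3→L1 stop@L0
  join L7 pred L1: L1 stop@L0
  join L7 pred L3: L3→L1 stop@L0
  join L7 pred L5: L5→L4 stop@L0
  join L8 pred L0: · stop@L0
  join L8 pred L6: L6→L3→L1 stop@L0
  join L8 pred L7: L7 stop@L0
  DF(L0)=∅
  DF(L1)={L4,L7,L8}
  DF(L2)=∅
  DF(L3)={L4,L7,L8}
  DF(L4)={L7}
  DF(L5)={L7}
  DF(L6)={L8}
  DF(L7)={L8}
  DF(L8)=∅

φ for a: defs {L0,L5,L7,L8}
  DF⁺ = {L7,L8}

Answer: ["L7", "L8"]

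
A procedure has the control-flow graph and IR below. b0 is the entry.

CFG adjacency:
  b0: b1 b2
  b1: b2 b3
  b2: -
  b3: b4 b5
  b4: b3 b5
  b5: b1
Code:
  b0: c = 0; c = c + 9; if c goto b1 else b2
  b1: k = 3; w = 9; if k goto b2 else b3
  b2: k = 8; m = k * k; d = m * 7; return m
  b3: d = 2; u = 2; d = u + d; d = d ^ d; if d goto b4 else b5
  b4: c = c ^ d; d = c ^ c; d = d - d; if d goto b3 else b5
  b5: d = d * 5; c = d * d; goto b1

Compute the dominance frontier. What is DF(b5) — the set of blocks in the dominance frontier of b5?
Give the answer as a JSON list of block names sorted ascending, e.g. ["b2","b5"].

Answer: ["b1"]

Analysis:
idom tree: b1←b0 b2←b0 b3←b1 b4←b3 b5←b3
Dom at joins:
  b1: preds {b0,b5}: {b0} ∩ {b0,b1,b3,b5} = {b0}; idom=b0
  b2: preds {b0,b1}: {b0} ∩ {b0,b1} = {b0}; idom=b0
  b3: preds {b1,b4}: {b0,b1} ∩ {b0,b1,b3,b4} = {b0,b1}; idom=b1
  b5: preds {b3,b4}: {b0,b1,b3} ∩ {b0,b1,b3,b4} = {b0,b1,b3}; idom=b3

DF derivation:
  join b1 pred b0: · stop@b0
  join b1 pred b5: b5→b3→b1 stop@b0
  join b2 pred b0: · stop@b0
  join b2 pred b1: b1 stop@b0
  join b3 pred b1: · stop@b1
  join b3 pred b4: b4→b3 stop@b1
  join b5 pred b3: · stop@b3
  join b5 pred b4: b4 stop@b3
  b0 → ∅
  b1 → {b1,b2}
  b2 → ∅
  b3 → {b1,b3}
  b4 → {b3,b5}
  b5 → {b1}

DF(b5) = ["b1"]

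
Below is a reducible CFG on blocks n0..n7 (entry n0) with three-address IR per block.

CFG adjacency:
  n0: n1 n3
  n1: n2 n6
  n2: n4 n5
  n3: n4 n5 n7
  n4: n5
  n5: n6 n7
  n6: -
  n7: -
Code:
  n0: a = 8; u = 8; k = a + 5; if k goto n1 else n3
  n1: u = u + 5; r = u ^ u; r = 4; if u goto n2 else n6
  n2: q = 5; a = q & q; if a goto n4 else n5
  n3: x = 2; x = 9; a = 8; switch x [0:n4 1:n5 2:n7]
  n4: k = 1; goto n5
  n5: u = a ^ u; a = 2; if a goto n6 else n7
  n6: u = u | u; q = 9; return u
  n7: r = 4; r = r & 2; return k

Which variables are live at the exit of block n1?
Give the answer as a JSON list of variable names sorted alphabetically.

Block summaries:
  n0: {a,k,u} / ∅
  n1: {r,u} / {u}
  n2: {a,q} / ∅
  n3: {a,x} / ∅
  n4: {k} / ∅
  n5: {a,u} / {a,u}
  n6: {q,u} / {u}
  n7: {r} / {k}

Backward fixpoint:
  live n0: ∅→{k,u}
  live n1: {k,u}→{k,u}
  live n2: {k,u}→{a,k,u}
  live n3: {k,u}→{a,k,u}
  live n4: {a,u}→{a,k,u}
  live n5: {a,k,u}→{k,u}
  live n6: {u}→∅
  live n7: {k}→∅

live-out(n1) = ["k", "u"]

Answer: ["k", "u"]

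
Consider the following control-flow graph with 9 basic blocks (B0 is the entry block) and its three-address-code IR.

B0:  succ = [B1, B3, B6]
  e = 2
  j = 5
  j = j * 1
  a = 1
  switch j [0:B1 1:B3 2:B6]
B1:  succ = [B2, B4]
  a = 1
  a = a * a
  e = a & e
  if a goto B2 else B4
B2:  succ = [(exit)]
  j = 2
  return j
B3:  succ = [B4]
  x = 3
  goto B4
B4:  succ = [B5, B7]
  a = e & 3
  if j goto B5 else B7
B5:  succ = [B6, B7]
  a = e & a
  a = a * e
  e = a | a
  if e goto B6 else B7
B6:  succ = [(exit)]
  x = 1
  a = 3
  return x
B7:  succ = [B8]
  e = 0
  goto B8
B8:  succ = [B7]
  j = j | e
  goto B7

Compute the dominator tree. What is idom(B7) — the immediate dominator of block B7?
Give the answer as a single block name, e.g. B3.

Answer: B4

Working:
idom tree: B1←B0 B2←B1 B3←B0 B4←B0 B5←B4 B6←B0 B7←B4 B8←B7
Dom at joins:
  B4: preds {B1,B3}: {B0,B1} ∩ {B0,B3} = {B0}; idom=B0
  B6: preds {B0,B5}: {B0} ∩ {B0,B4,B5} = {B0}; idom=B0
  B7: preds {B4,B5,B8}: {B0,B4} ∩ {B0,B4,B5} ∩ {B0,B4,B7,B8} = {B0,B4}; idom=B4

idom(B7) = B4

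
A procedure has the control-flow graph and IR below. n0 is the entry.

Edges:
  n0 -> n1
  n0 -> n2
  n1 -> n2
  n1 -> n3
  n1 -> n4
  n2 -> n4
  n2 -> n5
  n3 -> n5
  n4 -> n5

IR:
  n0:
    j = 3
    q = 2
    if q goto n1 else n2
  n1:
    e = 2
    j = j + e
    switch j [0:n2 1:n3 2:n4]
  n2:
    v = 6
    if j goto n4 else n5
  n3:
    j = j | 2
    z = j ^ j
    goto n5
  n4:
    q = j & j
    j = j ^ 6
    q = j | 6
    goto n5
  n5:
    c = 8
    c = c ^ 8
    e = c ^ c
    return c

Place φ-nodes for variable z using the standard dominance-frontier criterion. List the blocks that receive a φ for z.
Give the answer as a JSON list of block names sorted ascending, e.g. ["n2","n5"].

Answer: ["n5"]

Analysis:
idom tree: n1←n0 n2←n0 n3←n1 n4←n0 n5←n0
Dom∩ at merges:
  n2: preds {n0,n1}: {n0} ∩ {n0,n1} = {n0}; idom=n0
  n4: preds {n1,n2}: {n0,n1} ∩ {n0,n2} = {n0}; idom=n0
  n5: preds {n2,n3,n4}: {n0,n2} ∩ {n0,n1,n3} ∩ {n0,n4} = {n0}; idom=n0

DF walk-up:
  n2←n0: walk · to n0
  n2←n1: walk n1 to n0
  n4←n1: walk n1 to n0
  n4←n2: walk n2 to n0
  n5←n2: walk n2 to n0
  n5←n3: walk n3→n1 to n0
  n5←n4: walk n4 to n0
  n0: DF=∅
  n1: DF={n2,n4,n5}
  n2: DF={n4,n5}
  n3: DF={n5}
  n4: DF={n5}
  n5: DF=∅

φ for z: defs {n3}
  DF⁺ = {n5}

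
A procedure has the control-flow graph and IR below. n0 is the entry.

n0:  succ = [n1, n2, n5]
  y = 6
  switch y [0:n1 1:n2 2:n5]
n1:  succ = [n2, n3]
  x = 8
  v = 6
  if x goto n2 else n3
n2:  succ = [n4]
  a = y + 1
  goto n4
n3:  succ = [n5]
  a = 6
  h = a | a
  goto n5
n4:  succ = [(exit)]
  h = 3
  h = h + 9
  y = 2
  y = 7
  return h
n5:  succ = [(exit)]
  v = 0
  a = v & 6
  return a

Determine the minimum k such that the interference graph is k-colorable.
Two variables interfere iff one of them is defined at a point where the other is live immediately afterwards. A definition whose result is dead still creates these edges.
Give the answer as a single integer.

Answer: 3

Analysis:
Per-block:
  n0: {y} / ∅
  n1: {v,x} / ∅
  n2: {a} / {y}
  n3: {a,h} / ∅
  n4: {h,y} / ∅
  n5: {a,v} / ∅

Live sets:
  n0: in=∅ out={y}
  n1: in={y} out={y}
  n2: in={y} out=∅
  n3: in=∅ out=∅
  n4: in=∅ out=∅
  n5: in=∅ out=∅

Interfere edges:
  a: ∅
  h: {y}
  v: {x,y}
  x: {v,y}
  y: {h,v,x}

Chromatic number:
  clique {v,x,y} ⇒ need ≥ 3
  3-colouring: c0={a,y}  c1={h,v}  c2={x}
  χ = 3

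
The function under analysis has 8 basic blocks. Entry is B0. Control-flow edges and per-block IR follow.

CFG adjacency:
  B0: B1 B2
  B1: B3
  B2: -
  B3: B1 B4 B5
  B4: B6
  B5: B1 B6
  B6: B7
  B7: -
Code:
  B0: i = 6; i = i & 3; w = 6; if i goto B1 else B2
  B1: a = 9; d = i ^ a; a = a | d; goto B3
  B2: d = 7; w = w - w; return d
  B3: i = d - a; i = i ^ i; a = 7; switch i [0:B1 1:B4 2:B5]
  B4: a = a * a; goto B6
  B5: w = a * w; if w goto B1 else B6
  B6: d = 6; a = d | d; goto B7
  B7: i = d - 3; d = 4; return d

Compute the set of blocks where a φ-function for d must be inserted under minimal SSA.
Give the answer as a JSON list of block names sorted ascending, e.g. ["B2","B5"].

idom tree: B1←B0 B2←B0 B3←B1 B4←B3 B5←B3 B6←B3 B7←B6
Join-block Dom:
  B1: preds {B0,B3,B5}: {B0} ∩ {B0,B1,B3} ∩ {B0,B1,B3,B5} = {B0}; idom=B0
  B6: preds {B4,B5}: {B0,B1,B3,B4} ∩ {B0,B1,B3,B5} = {B0,B1,B3}; idom=B3

DF derivation:
  join B1 pred B0: · stop@B0
  join B1 pred B3: B3→B1 stop@B0
  join B1 pred B5: B5→B3→B1 stop@B0
  join B6 pred B4: B4 stop@B3
  join B6 pred B5: B5 stop@B3
  DF(B0)=∅
  DF(B1)={B1}
  DF(B2)=∅
  DF(B3)={B1}
  DF(B4)={B6}
  DF(B5)={B1,B6}
  DF(B6)=∅
  DF(B7)=∅

φ for d: defs {B1,B2,B6,B7}
  DF⁺ = {B1}

Answer: ["B1"]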